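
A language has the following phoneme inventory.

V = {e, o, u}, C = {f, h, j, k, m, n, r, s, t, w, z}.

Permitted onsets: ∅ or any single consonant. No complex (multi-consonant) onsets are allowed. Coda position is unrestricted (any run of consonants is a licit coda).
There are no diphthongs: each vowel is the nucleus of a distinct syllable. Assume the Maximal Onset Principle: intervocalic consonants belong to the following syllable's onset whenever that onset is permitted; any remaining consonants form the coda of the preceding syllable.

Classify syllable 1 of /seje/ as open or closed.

open

Vowels present: e, e; each is a nucleus, giving 2 syllables.
V1 /e/ – V2 /e/: /j/ → onset of the next syllable (single consonants are always licit onsets).
Syllabification: se.je.
Syllable 1 is /se/; it ends in its nucleus with no coda, so it is open.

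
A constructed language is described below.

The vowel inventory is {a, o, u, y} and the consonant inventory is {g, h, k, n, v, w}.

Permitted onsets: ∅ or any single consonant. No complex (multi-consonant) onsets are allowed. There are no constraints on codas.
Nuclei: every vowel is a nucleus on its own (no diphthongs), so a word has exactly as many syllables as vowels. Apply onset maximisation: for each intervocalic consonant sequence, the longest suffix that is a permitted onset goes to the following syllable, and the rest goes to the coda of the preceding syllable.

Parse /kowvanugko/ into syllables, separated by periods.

kow.va.nug.ko

Nuclei (vowels): o, a, u, o → 4 syllables.
/o…a/ gap (V1→V2): /wv/ splits as /w/ + /v/ (/v/ is the longest suffix that is a licit onset).
/a…u/ gap (V2→V3): /n/ → onset of the next syllable (single consonants are always licit onsets).
/u…o/ gap (V3→V4): /gk/ — longest licit onset from the right is /k/, leaving /g/ as coda.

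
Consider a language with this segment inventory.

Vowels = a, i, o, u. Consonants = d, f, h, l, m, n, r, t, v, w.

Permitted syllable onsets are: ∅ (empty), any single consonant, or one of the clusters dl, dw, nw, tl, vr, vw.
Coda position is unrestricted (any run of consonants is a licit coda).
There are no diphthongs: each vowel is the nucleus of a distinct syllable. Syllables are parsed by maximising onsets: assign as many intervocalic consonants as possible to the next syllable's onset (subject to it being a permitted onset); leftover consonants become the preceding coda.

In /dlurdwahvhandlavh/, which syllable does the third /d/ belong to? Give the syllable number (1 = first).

The vowels are u, a, a, a — 4 nuclei, so 4 syllables.
V1 /u/ – V2 /a/: /rdw/ splits as /r/ + /dw/ (/dw/ is the longest suffix that is a licit onset).
V2 /a/ – V3 /a/: cluster /hvh/ — the longest permitted-onset suffix is /h/; onset = /h/, preceding coda = /hv/.
V3 /a/ – V4 /a/: cluster /ndl/ — the longest permitted-onset suffix is /dl/; onset = /dl/, preceding coda = /n/.
Result: dlur.dwahv.han.dlavh.
The third /d/ is in the onset of syllable 4 (/dlavh/).

4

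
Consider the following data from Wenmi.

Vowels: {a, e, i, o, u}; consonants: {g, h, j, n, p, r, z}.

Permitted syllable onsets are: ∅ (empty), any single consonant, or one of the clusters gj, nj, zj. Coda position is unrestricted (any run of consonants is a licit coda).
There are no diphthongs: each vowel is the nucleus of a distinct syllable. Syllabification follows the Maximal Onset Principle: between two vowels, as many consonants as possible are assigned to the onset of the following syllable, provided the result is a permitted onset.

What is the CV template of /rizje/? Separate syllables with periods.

CV.CCV

Vowels present: i, e; each is a nucleus, giving 2 syllables.
V1 /i/ – V2 /e/: cluster /zj/ — /zj/ is itself a permitted onset, so the whole cluster goes right; preceding coda = ∅.
Syllabification: ri.zje.
Mapping each syllable to C/V: /ri/ → CV, /zje/ → CCV.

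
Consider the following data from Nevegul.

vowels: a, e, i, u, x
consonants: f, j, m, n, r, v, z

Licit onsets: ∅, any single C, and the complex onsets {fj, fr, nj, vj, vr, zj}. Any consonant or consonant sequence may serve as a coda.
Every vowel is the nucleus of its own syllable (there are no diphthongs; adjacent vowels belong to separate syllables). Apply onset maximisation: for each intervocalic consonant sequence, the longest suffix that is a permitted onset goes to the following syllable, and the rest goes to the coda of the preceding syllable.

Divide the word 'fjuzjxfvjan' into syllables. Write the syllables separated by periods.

Vowels present: u, x, a; each is a nucleus, giving 3 syllables.
Between /u/ (V1) and /x/ (V2): /zj/ is a licit onset in full, so it all attaches to the next syllable.
Between /x/ (V2) and /a/ (V3): /fvj/ — longest licit onset from the right is /vj/, leaving /f/ as coda.

fju.zjxf.vjan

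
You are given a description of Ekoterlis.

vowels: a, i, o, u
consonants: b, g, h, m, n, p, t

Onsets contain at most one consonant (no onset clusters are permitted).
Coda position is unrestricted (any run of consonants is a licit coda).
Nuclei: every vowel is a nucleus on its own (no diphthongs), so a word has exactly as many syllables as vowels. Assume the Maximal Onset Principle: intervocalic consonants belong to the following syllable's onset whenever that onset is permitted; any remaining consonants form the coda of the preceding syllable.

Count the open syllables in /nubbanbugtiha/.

Vowels present: u, a, u, i, a; each is a nucleus, giving 5 syllables.
V1 /u/ – V2 /a/: /bb/ — longest licit onset from the right is /b/, leaving /b/ as coda.
V2 /a/ – V3 /u/: cluster /nb/ — the longest permitted-onset suffix is /b/; onset = /b/, preceding coda = /n/.
V3 /u/ – V4 /i/: /gt/; trying suffixes from longest down, /t/ is the first permitted one, so coda /g/ | onset /t/.
V4 /i/ – V5 /a/: /h/ is a single consonant, so it becomes the next onset.
Result: nub.ban.bug.ti.ha.
Classifying each syllable: /nub/ (closed), /ban/ (closed), /bug/ (closed), /ti/ (open), /ha/ (open).
Open syllables: 2.

2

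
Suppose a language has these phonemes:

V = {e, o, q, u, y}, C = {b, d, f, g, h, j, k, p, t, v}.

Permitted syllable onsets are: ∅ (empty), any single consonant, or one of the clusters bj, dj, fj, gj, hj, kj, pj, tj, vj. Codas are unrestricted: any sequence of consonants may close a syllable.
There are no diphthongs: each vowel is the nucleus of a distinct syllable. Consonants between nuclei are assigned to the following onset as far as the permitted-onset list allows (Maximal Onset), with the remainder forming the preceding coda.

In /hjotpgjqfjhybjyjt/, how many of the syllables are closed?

3

Nuclei (vowels): o, q, y, y → 4 syllables.
/o…q/ gap (V1→V2): /tpgj/; trying suffixes from longest down, /gj/ is the first permitted one, so coda /tp/ | onset /gj/.
/q…y/ gap (V2→V3): /fjh/ splits as /fj/ + /h/ (/h/ is the longest suffix that is a licit onset).
/y…y/ gap (V3→V4): /bj/ — entire cluster is a permitted onset → onset /bj/, coda ∅.
So the parse is hjotp.gjqfj.hy.bjyjt.
Classifying each syllable: /hjotp/ (closed), /gjqfj/ (closed), /hy/ (open), /bjyjt/ (closed).
Closed syllables: 3.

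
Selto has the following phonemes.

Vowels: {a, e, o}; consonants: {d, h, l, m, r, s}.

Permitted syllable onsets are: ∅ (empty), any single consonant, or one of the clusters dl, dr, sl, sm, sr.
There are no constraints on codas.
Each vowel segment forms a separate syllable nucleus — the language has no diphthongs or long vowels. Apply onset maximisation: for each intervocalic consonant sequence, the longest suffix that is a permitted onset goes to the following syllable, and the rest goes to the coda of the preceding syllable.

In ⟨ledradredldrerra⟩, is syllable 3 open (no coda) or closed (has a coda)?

Nuclei (vowels): e, a, e, e, a → 5 syllables.
V1 /e/ – V2 /a/: /dr/ — entire cluster is a permitted onset → onset /dr/, coda ∅.
V2 /a/ – V3 /e/: cluster /dr/ — /dr/ is itself a permitted onset, so the whole cluster goes right; preceding coda = ∅.
V3 /e/ – V4 /e/: /dldr/ — longest licit onset from the right is /dr/, leaving /dl/ as coda.
V4 /e/ – V5 /a/: cluster /rr/ — the longest permitted-onset suffix is /r/; onset = /r/, preceding coda = /r/.
Putting it together: le.dra.dredl.drer.ra.
Syllable 3 is /dredl/ with coda /dl/, so it is closed.

closed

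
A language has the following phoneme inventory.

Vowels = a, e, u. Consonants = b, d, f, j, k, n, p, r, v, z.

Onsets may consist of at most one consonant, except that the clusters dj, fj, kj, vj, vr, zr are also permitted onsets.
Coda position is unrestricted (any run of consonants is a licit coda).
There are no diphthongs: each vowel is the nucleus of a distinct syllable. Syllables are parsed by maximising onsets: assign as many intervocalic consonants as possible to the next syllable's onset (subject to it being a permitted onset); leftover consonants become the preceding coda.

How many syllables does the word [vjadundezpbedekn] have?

Vowels present: a, u, e, e, e; each is a nucleus, giving 5 syllables.

5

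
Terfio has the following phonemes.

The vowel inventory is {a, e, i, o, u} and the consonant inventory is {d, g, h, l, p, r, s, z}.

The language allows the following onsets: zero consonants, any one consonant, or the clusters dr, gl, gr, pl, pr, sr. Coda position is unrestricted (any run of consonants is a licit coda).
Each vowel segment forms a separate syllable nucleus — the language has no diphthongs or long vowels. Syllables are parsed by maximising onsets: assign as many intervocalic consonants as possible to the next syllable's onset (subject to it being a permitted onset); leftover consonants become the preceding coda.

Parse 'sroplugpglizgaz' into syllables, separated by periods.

Nuclei (vowels): o, u, i, a → 4 syllables.
/o…u/ gap (V1→V2): /pl/ — entire cluster is a permitted onset → onset /pl/, coda ∅.
/u…i/ gap (V2→V3): /gpgl/ — longest licit onset from the right is /gl/, leaving /gp/ as coda.
/i…a/ gap (V3→V4): /zg/ — longest licit onset from the right is /g/, leaving /z/ as coda.

sro.plugp.gliz.gaz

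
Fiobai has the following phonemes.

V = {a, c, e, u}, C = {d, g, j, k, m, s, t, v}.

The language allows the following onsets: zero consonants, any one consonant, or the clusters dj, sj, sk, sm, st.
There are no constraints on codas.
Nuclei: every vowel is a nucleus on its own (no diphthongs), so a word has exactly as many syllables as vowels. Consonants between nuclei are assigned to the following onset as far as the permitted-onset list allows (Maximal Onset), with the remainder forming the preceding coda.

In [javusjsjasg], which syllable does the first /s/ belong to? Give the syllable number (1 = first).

Vowels present: a, u, a; each is a nucleus, giving 3 syllables.
/a…u/ gap (V1→V2): /v/ is a single consonant, so it becomes the next onset.
/u…a/ gap (V2→V3): /sjsj/ splits as /sj/ + /sj/ (/sj/ is the longest suffix that is a licit onset).
Result: ja.vusj.sjasg.
The first /s/ is in the coda of syllable 2 (/vusj/).

2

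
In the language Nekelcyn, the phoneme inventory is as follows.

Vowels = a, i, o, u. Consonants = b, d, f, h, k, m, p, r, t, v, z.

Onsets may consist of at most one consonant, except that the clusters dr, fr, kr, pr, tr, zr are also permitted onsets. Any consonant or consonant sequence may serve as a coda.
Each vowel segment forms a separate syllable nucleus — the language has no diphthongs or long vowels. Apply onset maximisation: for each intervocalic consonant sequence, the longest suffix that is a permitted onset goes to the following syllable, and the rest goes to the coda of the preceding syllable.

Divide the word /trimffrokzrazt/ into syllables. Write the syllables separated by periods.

Nuclei (vowels): i, o, a → 3 syllables.
V1 /i/ – V2 /o/: cluster /mffr/ — the longest permitted-onset suffix is /fr/; onset = /fr/, preceding coda = /mf/.
V2 /o/ – V3 /a/: cluster /kzr/ — the longest permitted-onset suffix is /zr/; onset = /zr/, preceding coda = /k/.

trimf.frok.zrazt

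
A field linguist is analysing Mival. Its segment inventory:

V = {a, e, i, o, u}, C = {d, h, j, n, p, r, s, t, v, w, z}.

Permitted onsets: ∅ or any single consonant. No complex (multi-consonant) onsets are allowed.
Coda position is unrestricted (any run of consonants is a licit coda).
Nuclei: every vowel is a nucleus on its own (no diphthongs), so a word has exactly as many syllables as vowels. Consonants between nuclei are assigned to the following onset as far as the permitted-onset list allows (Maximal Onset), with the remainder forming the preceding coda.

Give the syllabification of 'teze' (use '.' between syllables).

Nuclei (vowels): e, e → 2 syllables.
V1 /e/ – V2 /e/: just /z/ — single C goes to the following onset.

te.ze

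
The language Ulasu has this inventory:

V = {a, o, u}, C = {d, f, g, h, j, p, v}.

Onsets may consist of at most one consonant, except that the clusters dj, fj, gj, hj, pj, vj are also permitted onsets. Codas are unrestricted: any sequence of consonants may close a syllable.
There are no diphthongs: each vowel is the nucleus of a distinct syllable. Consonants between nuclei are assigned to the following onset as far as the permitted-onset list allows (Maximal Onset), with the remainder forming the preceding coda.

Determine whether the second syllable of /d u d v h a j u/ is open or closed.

open

Nuclei (vowels): u, a, u → 3 syllables.
V1 /u/ – V2 /a/: cluster /dvh/ — the longest permitted-onset suffix is /h/; onset = /h/, preceding coda = /dv/.
V2 /a/ – V3 /u/: /j/ → onset of the next syllable (single consonants are always licit onsets).
Syllabification: dudv.ha.ju.
Syllable 2 is /ha/; it ends in its nucleus with no coda, so it is open.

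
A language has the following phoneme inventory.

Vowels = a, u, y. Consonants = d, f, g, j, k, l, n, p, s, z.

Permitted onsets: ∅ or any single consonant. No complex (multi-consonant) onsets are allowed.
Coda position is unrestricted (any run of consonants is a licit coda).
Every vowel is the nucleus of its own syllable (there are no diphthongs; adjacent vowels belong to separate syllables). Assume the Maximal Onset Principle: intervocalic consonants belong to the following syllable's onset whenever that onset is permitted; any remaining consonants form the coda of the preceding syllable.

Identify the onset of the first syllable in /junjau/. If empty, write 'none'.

Nuclei (vowels): u, a, u → 3 syllables.
σ1/σ2 boundary: /nj/ — longest licit onset from the right is /j/, leaving /n/ as coda.
σ2/σ3 boundary: hiatus — the boundary sits between the two vowels.
Result: jun.ja.u.
Syllable 1 is /jun/: onset /j/, nucleus /u/, coda /n/.

j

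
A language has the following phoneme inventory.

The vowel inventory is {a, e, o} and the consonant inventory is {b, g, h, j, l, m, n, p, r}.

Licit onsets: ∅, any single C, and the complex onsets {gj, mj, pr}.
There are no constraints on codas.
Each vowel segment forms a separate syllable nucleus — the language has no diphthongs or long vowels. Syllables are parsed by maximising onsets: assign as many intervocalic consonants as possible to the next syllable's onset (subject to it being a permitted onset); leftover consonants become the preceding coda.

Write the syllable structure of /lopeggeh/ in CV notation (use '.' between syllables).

Nuclei (vowels): o, e, e → 3 syllables.
V1 /o/ – V2 /e/: /p/ is a single consonant, so it becomes the next onset.
V2 /e/ – V3 /e/: /gg/ — longest licit onset from the right is /g/, leaving /g/ as coda.
Result: lo.peg.geh.
Mapping each syllable to C/V: /lo/ → CV, /peg/ → CVC, /geh/ → CVC.

CV.CVC.CVC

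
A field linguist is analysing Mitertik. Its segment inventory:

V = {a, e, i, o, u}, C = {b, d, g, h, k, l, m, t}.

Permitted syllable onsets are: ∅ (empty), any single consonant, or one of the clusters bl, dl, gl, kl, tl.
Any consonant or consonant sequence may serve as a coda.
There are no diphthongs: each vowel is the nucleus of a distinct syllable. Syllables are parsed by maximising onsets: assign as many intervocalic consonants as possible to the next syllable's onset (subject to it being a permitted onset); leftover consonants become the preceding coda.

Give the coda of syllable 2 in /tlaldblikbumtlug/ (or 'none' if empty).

k

Nuclei (vowels): a, i, u, u → 4 syllables.
σ1/σ2 boundary: /ldbl/ — longest licit onset from the right is /bl/, leaving /ld/ as coda.
σ2/σ3 boundary: /kb/ — longest licit onset from the right is /b/, leaving /k/ as coda.
σ3/σ4 boundary: cluster /mtl/ — the longest permitted-onset suffix is /tl/; onset = /tl/, preceding coda = /m/.
Result: tlald.blik.bum.tlug.
Syllable 2 is /blik/: onset /bl/, nucleus /i/, coda /k/.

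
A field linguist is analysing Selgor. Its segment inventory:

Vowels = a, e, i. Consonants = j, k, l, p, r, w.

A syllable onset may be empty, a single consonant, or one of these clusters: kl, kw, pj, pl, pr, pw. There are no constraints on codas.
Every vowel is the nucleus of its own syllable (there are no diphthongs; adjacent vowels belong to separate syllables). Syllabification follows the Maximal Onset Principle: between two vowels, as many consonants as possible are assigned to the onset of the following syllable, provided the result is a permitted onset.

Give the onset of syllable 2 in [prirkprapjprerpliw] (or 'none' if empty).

pr

Vowels present: i, a, e, i; each is a nucleus, giving 4 syllables.
/i…a/ gap (V1→V2): /rkpr/ splits as /rk/ + /pr/ (/pr/ is the longest suffix that is a licit onset).
/a…e/ gap (V2→V3): /pjpr/; trying suffixes from longest down, /pr/ is the first permitted one, so coda /pj/ | onset /pr/.
/e…i/ gap (V3→V4): /rpl/ splits as /r/ + /pl/ (/pl/ is the longest suffix that is a licit onset).
Syllabification: prirk.prapj.prer.pliw.
Syllable 2 is /prapj/: onset /pr/, nucleus /a/, coda /pj/.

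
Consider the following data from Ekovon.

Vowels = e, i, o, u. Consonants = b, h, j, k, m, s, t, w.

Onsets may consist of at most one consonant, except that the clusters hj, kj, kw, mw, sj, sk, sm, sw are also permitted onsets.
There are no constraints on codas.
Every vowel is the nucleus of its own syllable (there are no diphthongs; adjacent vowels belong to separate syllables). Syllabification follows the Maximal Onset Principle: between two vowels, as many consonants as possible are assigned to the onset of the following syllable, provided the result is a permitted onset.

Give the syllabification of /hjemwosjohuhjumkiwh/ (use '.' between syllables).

hje.mwo.sjo.hu.hjum.kiwh

Nuclei (vowels): e, o, o, u, u, i → 6 syllables.
/e…o/ gap (V1→V2): /mw/ — entire cluster is a permitted onset → onset /mw/, coda ∅.
/o…o/ gap (V2→V3): /sj/ — entire cluster is a permitted onset → onset /sj/, coda ∅.
/o…u/ gap (V3→V4): just /h/ — single C goes to the following onset.
/u…u/ gap (V4→V5): cluster /hj/ — /hj/ is itself a permitted onset, so the whole cluster goes right; preceding coda = ∅.
/u…i/ gap (V5→V6): /mk/ splits as /m/ + /k/ (/k/ is the longest suffix that is a licit onset).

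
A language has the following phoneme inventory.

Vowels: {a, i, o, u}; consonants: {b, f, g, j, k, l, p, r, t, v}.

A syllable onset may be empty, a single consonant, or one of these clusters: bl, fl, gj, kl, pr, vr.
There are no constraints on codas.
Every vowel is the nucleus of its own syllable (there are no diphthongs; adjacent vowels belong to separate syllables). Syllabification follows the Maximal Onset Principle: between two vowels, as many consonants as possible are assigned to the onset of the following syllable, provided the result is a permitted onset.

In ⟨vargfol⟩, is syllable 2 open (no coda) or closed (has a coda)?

The vowels are a, o — 2 nuclei, so 2 syllables.
Between /a/ (V1) and /o/ (V2): cluster /rgf/ — the longest permitted-onset suffix is /f/; onset = /f/, preceding coda = /rg/.
Result: varg.fol.
Syllable 2 is /fol/ with coda /l/, so it is closed.

closed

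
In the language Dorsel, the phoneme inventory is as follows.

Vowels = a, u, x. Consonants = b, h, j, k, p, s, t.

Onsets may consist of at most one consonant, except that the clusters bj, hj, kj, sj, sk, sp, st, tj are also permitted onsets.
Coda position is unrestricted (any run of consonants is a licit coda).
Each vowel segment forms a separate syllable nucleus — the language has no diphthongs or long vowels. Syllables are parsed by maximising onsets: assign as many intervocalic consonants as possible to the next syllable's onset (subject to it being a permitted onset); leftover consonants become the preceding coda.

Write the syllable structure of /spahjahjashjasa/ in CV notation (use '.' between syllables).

CCV.CCV.CCVC.CCV.CV

Nuclei (vowels): a, a, a, a, a → 5 syllables.
σ1/σ2 boundary: /hj/ — entire cluster is a permitted onset → onset /hj/, coda ∅.
σ2/σ3 boundary: cluster /hj/ — /hj/ is itself a permitted onset, so the whole cluster goes right; preceding coda = ∅.
σ3/σ4 boundary: cluster /shj/ — the longest permitted-onset suffix is /hj/; onset = /hj/, preceding coda = /s/.
σ4/σ5 boundary: /s/ is a single consonant, so it becomes the next onset.
Syllabification: spa.hja.hjas.hja.sa.
Mapping each syllable to C/V: /spa/ → CCV, /hja/ → CCV, /hjas/ → CCVC, /hja/ → CCV, /sa/ → CV.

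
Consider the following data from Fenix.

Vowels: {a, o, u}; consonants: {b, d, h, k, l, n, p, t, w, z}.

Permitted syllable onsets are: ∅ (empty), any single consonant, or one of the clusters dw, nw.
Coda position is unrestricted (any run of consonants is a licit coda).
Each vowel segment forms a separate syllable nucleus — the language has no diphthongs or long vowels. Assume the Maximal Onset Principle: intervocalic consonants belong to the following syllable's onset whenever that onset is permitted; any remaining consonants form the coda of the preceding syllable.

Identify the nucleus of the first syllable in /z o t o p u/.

o

The vowels are o, o, u — 3 nuclei, so 3 syllables.
The first nucleus (vowel 1 from the left) is /o/.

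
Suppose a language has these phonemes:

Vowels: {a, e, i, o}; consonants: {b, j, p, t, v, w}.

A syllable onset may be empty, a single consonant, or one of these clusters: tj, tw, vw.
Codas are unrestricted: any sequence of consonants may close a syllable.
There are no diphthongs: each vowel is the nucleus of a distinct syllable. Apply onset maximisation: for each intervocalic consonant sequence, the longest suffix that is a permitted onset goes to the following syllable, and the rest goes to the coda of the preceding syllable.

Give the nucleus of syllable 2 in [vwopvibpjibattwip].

Vowels present: o, i, i, a, i; each is a nucleus, giving 5 syllables.
The second nucleus (vowel 2 from the left) is /i/.

i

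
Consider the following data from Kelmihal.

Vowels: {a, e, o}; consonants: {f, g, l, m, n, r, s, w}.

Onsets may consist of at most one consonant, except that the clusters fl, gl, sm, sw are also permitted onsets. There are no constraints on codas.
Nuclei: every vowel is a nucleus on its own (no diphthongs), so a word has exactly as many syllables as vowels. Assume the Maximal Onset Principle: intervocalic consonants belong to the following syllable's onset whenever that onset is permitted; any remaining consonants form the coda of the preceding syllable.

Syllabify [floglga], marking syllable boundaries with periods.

Nuclei (vowels): o, a → 2 syllables.
V1 /o/ – V2 /a/: /glg/ — longest licit onset from the right is /g/, leaving /gl/ as coda.

flogl.ga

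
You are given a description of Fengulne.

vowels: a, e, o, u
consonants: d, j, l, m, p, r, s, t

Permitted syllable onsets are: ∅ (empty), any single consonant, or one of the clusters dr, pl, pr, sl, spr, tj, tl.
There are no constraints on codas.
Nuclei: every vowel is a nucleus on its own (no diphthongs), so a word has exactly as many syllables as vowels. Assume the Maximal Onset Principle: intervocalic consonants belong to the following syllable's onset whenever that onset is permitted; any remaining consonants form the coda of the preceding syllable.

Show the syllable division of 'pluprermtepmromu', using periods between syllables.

plu.prerm.tepm.ro.mu

Vowels present: u, e, e, o, u; each is a nucleus, giving 5 syllables.
σ1/σ2 boundary: /pr/ is a licit onset in full, so it all attaches to the next syllable.
σ2/σ3 boundary: /rmt/ — longest licit onset from the right is /t/, leaving /rm/ as coda.
σ3/σ4 boundary: /pmr/ — longest licit onset from the right is /r/, leaving /pm/ as coda.
σ4/σ5 boundary: /m/ is a single consonant, so it becomes the next onset.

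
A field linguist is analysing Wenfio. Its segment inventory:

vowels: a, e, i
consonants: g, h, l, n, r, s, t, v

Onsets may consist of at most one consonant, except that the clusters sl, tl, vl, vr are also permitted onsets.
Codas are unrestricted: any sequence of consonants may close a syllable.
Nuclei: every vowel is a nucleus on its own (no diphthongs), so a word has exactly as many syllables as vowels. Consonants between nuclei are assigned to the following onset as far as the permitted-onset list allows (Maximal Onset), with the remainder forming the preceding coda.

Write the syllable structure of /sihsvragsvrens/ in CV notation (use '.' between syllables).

Vowels present: i, a, e; each is a nucleus, giving 3 syllables.
V1 /i/ – V2 /a/: /hsvr/; trying suffixes from longest down, /vr/ is the first permitted one, so coda /hs/ | onset /vr/.
V2 /a/ – V3 /e/: /gsvr/ splits as /gs/ + /vr/ (/vr/ is the longest suffix that is a licit onset).
Syllabification: sihs.vrags.vrens.
Mapping each syllable to C/V: /sihs/ → CVCC, /vrags/ → CCVCC, /vrens/ → CCVCC.

CVCC.CCVCC.CCVCC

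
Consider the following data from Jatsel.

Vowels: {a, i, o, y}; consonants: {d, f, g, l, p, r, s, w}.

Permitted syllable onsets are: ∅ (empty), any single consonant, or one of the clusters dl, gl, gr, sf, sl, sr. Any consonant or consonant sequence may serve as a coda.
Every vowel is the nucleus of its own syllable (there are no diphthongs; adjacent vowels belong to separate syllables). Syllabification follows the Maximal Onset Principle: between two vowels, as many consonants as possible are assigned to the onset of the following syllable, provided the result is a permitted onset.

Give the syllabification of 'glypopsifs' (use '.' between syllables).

gly.pop.sifs

Nuclei (vowels): y, o, i → 3 syllables.
σ1/σ2 boundary: just /p/ — single C goes to the following onset.
σ2/σ3 boundary: /ps/ splits as /p/ + /s/ (/s/ is the longest suffix that is a licit onset).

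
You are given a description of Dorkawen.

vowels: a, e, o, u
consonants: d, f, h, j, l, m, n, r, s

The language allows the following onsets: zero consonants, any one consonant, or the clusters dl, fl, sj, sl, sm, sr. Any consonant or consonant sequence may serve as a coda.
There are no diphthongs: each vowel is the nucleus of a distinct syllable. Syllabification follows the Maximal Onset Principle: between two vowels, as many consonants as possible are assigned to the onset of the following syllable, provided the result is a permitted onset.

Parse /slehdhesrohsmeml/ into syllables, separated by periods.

slehd.he.sroh.smeml

The vowels are e, e, o, e — 4 nuclei, so 4 syllables.
σ1/σ2 boundary: cluster /hdh/ — the longest permitted-onset suffix is /h/; onset = /h/, preceding coda = /hd/.
σ2/σ3 boundary: cluster /sr/ — /sr/ is itself a permitted onset, so the whole cluster goes right; preceding coda = ∅.
σ3/σ4 boundary: /hsm/; trying suffixes from longest down, /sm/ is the first permitted one, so coda /h/ | onset /sm/.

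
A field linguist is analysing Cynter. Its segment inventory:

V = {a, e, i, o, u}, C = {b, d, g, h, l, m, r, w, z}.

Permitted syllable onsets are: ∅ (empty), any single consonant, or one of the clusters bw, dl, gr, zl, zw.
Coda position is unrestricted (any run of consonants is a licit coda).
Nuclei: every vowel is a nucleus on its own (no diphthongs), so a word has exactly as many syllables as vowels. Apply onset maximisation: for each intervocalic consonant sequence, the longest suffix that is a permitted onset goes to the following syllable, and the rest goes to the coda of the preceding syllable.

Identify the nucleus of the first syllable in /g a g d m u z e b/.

a

Nuclei (vowels): a, u, e → 3 syllables.
The first nucleus (vowel 1 from the left) is /a/.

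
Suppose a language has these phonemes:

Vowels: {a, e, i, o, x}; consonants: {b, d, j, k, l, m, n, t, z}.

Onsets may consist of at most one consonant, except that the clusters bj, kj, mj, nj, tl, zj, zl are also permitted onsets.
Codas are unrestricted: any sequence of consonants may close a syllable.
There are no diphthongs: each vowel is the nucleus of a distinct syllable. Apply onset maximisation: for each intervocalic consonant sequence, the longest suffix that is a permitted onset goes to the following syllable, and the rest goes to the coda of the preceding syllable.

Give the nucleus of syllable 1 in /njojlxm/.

Vowels present: o, x; each is a nucleus, giving 2 syllables.
The first nucleus (vowel 1 from the left) is /o/.

o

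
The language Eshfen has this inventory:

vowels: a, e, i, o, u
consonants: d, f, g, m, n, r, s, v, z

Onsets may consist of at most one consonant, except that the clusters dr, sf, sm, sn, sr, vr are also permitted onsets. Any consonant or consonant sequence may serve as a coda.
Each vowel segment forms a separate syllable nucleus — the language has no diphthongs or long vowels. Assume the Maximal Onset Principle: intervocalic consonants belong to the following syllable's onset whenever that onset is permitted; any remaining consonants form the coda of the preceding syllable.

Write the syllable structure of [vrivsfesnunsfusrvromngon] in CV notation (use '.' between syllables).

Vowels present: i, e, u, u, o, o; each is a nucleus, giving 6 syllables.
Between /i/ (V1) and /e/ (V2): /vsf/ splits as /v/ + /sf/ (/sf/ is the longest suffix that is a licit onset).
Between /e/ (V2) and /u/ (V3): /sn/ — entire cluster is a permitted onset → onset /sn/, coda ∅.
Between /u/ (V3) and /u/ (V4): /nsf/; trying suffixes from longest down, /sf/ is the first permitted one, so coda /n/ | onset /sf/.
Between /u/ (V4) and /o/ (V5): /srvr/ — longest licit onset from the right is /vr/, leaving /sr/ as coda.
Between /o/ (V5) and /o/ (V6): /mng/; trying suffixes from longest down, /g/ is the first permitted one, so coda /mn/ | onset /g/.
Putting it together: vriv.sfe.snun.sfusr.vromn.gon.
Mapping each syllable to C/V: /vriv/ → CCVC, /sfe/ → CCV, /snun/ → CCVC, /sfusr/ → CCVCC, /vromn/ → CCVCC, /gon/ → CVC.

CCVC.CCV.CCVC.CCVCC.CCVCC.CVC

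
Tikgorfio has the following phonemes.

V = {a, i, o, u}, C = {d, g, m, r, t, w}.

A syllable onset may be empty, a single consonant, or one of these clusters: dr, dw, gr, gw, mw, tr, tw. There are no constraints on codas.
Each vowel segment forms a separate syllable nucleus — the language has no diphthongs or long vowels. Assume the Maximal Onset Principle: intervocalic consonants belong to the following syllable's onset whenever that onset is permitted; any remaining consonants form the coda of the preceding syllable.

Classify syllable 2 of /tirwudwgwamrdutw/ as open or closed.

The vowels are i, u, a, u — 4 nuclei, so 4 syllables.
/i…u/ gap (V1→V2): cluster /rw/ — the longest permitted-onset suffix is /w/; onset = /w/, preceding coda = /r/.
/u…a/ gap (V2→V3): /dwgw/ splits as /dw/ + /gw/ (/gw/ is the longest suffix that is a licit onset).
/a…u/ gap (V3→V4): /mrd/; trying suffixes from longest down, /d/ is the first permitted one, so coda /mr/ | onset /d/.
So the parse is tir.wudw.gwamr.dutw.
Syllable 2 is /wudw/ with coda /dw/, so it is closed.

closed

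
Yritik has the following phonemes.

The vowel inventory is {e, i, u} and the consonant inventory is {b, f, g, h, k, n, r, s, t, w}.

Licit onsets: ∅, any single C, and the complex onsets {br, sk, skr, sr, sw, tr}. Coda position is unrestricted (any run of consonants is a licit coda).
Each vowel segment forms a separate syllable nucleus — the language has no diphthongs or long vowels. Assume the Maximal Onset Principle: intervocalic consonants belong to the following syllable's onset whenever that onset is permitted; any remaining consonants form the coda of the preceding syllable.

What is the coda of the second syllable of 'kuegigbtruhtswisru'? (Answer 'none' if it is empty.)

The vowels are u, e, i, u, i, u — 6 nuclei, so 6 syllables.
Between /u/ (V1) and /e/ (V2): hiatus — the boundary sits between the two vowels.
Between /e/ (V2) and /i/ (V3): /g/ → onset of the next syllable (single consonants are always licit onsets).
Between /i/ (V3) and /u/ (V4): /gbtr/ — longest licit onset from the right is /tr/, leaving /gb/ as coda.
Between /u/ (V4) and /i/ (V5): /htsw/ splits as /ht/ + /sw/ (/sw/ is the longest suffix that is a licit onset).
Between /i/ (V5) and /u/ (V6): /sr/ is a licit onset in full, so it all attaches to the next syllable.
Syllabification: ku.e.gigb.truht.swi.sru.
Syllable 2 is /e/: onset ∅, nucleus /e/, coda ∅.

none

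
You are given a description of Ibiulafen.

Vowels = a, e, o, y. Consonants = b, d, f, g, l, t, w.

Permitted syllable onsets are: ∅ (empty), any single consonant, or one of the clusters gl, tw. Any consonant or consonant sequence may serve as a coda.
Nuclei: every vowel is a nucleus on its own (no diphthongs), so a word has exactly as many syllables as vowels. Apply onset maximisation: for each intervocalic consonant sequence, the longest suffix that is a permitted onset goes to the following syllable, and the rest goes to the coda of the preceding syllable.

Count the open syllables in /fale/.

2

Vowels present: a, e; each is a nucleus, giving 2 syllables.
Between /a/ (V1) and /e/ (V2): /l/ → onset of the next syllable (single consonants are always licit onsets).
Syllabification: fa.le.
Classifying each syllable: /fa/ (open), /le/ (open).
Open syllables: 2.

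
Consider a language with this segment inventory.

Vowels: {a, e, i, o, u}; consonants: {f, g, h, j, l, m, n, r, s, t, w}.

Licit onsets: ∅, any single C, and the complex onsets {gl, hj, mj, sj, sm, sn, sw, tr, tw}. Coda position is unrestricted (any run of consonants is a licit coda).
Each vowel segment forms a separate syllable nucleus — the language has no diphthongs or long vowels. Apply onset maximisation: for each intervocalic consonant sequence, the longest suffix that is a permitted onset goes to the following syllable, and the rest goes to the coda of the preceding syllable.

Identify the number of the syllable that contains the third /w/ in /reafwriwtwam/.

Nuclei (vowels): e, a, i, a → 4 syllables.
σ1/σ2 boundary: nothing intervenes; syllable break is V.V.
σ2/σ3 boundary: /fwr/; trying suffixes from longest down, /r/ is the first permitted one, so coda /fw/ | onset /r/.
σ3/σ4 boundary: /wtw/ — longest licit onset from the right is /tw/, leaving /w/ as coda.
So the parse is re.afw.riw.twam.
The third /w/ is in the onset of syllable 4 (/twam/).

4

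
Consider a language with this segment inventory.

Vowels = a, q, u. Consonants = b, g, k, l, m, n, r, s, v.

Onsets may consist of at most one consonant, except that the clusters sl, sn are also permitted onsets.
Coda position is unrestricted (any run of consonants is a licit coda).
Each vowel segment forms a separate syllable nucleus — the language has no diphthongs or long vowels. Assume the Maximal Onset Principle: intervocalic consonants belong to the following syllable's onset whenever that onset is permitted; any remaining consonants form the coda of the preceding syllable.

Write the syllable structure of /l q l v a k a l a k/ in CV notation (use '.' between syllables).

The vowels are q, a, a, a — 4 nuclei, so 4 syllables.
σ1/σ2 boundary: /lv/ splits as /l/ + /v/ (/v/ is the longest suffix that is a licit onset).
σ2/σ3 boundary: just /k/ — single C goes to the following onset.
σ3/σ4 boundary: just /l/ — single C goes to the following onset.
So the parse is lql.va.ka.lak.
Mapping each syllable to C/V: /lql/ → CVC, /va/ → CV, /ka/ → CV, /lak/ → CVC.

CVC.CV.CV.CVC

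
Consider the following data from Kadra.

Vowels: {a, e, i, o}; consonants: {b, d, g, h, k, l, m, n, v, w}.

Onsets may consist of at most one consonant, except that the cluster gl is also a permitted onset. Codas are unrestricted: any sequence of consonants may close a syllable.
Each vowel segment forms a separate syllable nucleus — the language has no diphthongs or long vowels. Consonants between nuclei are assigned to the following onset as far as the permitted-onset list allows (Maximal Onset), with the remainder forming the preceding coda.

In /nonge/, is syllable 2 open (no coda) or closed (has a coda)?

The vowels are o, e — 2 nuclei, so 2 syllables.
Between /o/ (V1) and /e/ (V2): /ng/; trying suffixes from longest down, /g/ is the first permitted one, so coda /n/ | onset /g/.
So the parse is non.ge.
Syllable 2 is /ge/; it ends in its nucleus with no coda, so it is open.

open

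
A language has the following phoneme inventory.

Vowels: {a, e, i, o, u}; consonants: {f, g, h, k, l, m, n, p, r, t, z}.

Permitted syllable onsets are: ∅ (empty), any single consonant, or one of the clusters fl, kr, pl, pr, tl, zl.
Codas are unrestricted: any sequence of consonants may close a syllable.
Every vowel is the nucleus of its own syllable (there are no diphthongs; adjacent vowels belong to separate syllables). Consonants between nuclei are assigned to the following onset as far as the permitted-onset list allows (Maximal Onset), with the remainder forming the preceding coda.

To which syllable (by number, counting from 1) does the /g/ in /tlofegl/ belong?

The vowels are o, e — 2 nuclei, so 2 syllables.
V1 /o/ – V2 /e/: /f/ is a single consonant, so it becomes the next onset.
Result: tlo.fegl.
The /g/ is in the coda of syllable 2 (/fegl/).

2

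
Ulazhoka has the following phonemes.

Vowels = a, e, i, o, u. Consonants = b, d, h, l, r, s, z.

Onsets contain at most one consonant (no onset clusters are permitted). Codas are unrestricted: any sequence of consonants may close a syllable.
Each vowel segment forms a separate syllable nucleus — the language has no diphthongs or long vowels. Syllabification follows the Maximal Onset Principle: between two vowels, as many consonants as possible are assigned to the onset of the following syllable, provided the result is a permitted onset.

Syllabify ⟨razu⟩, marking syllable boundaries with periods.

ra.zu

The vowels are a, u — 2 nuclei, so 2 syllables.
V1 /a/ – V2 /u/: /z/ → onset of the next syllable (single consonants are always licit onsets).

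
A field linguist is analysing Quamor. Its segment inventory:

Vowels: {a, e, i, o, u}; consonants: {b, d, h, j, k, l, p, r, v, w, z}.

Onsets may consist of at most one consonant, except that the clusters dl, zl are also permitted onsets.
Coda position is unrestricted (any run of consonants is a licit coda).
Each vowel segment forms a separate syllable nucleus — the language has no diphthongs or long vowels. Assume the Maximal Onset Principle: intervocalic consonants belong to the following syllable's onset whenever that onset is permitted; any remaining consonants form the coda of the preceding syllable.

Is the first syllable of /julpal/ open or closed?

Nuclei (vowels): u, a → 2 syllables.
V1 /u/ – V2 /a/: /lp/ splits as /l/ + /p/ (/p/ is the longest suffix that is a licit onset).
So the parse is jul.pal.
Syllable 1 is /jul/ with coda /l/, so it is closed.

closed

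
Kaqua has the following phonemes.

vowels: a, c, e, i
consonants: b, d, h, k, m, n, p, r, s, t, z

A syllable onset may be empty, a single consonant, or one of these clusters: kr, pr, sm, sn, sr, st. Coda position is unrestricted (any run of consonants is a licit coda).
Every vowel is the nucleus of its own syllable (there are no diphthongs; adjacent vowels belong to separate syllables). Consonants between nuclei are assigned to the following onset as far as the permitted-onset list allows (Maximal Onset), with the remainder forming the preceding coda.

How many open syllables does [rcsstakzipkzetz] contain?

Nuclei (vowels): c, a, i, e → 4 syllables.
σ1/σ2 boundary: /sst/ — longest licit onset from the right is /st/, leaving /s/ as coda.
σ2/σ3 boundary: /kz/ — longest licit onset from the right is /z/, leaving /k/ as coda.
σ3/σ4 boundary: /pkz/; trying suffixes from longest down, /z/ is the first permitted one, so coda /pk/ | onset /z/.
So the parse is rcs.stak.zipk.zetz.
Classifying each syllable: /rcs/ (closed), /stak/ (closed), /zipk/ (closed), /zetz/ (closed).
Open syllables: 0.

0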